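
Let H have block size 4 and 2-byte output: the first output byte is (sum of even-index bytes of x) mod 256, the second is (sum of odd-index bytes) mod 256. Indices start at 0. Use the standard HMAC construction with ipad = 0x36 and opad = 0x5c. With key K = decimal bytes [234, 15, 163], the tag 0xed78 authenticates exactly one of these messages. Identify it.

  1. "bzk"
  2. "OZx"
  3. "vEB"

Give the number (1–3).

2

Key decimal bytes [234, 15, 163] = ea 0f a3 is 3 bytes ≤ B = 4; zero-pad to 4 bytes: K' = ea 0f a3 00.
K' ⊕ ipad = dc 39 95 36; K' ⊕ opad = b6 53 ff 5c.
m1: inner = H(dc 39 95 36 62 7a 6b) = 3e e9; tag = H(b6 53 ff 5c 3e e9) = f398
m2: inner = H(dc 39 95 36 4f 5a 78) = 38 c9; tag = H(b6 53 ff 5c 38 c9) = ed78 ← matches
m3: inner = H(dc 39 95 36 76 45 42) = 29 b4; tag = H(b6 53 ff 5c 29 b4) = de63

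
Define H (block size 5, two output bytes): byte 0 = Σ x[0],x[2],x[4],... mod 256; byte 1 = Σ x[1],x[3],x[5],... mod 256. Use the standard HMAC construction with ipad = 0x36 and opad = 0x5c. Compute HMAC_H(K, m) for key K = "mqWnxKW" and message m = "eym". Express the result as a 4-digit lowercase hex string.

ab5c

Key "mqWnxKW" = 6d 71 57 6e 78 4b 57 is 7 bytes > B = 5, so hash it first: H(key) = 93 2a, then zero-pad to 5 bytes: K' = 93 2a 00 00 00.
K' ⊕ ipad = a5 1c 36 36 36.  K' ⊕ opad = cf 76 5c 5c 5c.
Inner input = (K'⊕ipad) ∥ m = a5 1c 36 36 36 ∥ 65 79 6d.
Inner hash: even-index sum = 394 mod 256 = 138; odd-index sum = 292 mod 256 = 36 → 8a 24.
Outer input = (K'⊕opad) ∥ inner = cf 76 5c 5c 5c ∥ 8a 24.
Outer hash (tag): even-index sum = 427 mod 256 = 171; odd-index sum = 348 mod 256 = 92 → ab 5c.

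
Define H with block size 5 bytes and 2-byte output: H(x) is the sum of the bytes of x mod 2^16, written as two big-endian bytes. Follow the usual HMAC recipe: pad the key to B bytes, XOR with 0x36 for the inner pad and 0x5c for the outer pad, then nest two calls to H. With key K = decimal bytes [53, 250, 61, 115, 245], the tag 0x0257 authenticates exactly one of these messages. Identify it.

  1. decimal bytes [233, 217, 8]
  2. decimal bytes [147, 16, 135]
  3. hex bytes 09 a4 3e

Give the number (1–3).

Key decimal bytes [53, 250, 61, 115, 245] = 35 fa 3d 73 f5 is exactly B = 5 bytes: K' = 35 fa 3d 73 f5.
K' ⊕ ipad = 03 cc 0b 45 c3; K' ⊕ opad = 69 a6 61 2f a9.
m1: inner = H(03 cc 0b 45 c3 e9 d9 08) = 03 ac; tag = H(69 a6 61 2f a9 03 ac) = 02f7
m2: inner = H(03 cc 0b 45 c3 93 10 87) = 03 0c; tag = H(69 a6 61 2f a9 03 0c) = 0257 ← matches
m3: inner = H(03 cc 0b 45 c3 09 a4 3e) = 02 cd; tag = H(69 a6 61 2f a9 02 cd) = 0317

2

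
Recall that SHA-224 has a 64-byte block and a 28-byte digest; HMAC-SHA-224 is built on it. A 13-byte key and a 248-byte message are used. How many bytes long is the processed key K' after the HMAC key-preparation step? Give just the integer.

64

Key is 13 ≤ 64 bytes, zero-padded: |K'| = 64.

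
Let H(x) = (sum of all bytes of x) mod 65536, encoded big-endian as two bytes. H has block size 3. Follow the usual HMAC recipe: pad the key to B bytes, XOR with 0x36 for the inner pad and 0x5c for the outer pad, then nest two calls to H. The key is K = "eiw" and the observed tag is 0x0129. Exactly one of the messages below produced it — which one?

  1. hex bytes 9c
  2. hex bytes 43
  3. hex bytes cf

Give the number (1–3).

1

Key "eiw" = 65 69 77 is exactly B = 3 bytes: K' = 65 69 77.
K' ⊕ ipad = 53 5f 41; K' ⊕ opad = 39 35 2b.
m1: inner = H(53 5f 41 9c) = 01 8f; tag = H(39 35 2b 01 8f) = 0129 ← matches
m2: inner = H(53 5f 41 43) = 01 36; tag = H(39 35 2b 01 36) = 00d0
m3: inner = H(53 5f 41 cf) = 01 c2; tag = H(39 35 2b 01 c2) = 015c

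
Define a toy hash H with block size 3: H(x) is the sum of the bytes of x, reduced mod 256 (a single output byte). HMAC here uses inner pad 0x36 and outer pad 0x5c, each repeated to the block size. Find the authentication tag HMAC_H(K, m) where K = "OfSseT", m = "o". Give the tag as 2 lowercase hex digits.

Key "OfSseT" = 4f 66 53 73 65 54 is 6 bytes > B = 3, so hash it first: H(key) = 34, then zero-pad to 3 bytes: K' = 34 00 00.
K' ⊕ ipad = 02 36 36.  K' ⊕ opad = 68 5c 5c.
Inner input = (K'⊕ipad) ∥ m = 02 36 36 ∥ 6f.
Inner hash: sum = 2+54+54+111 = 221 → dd.
Outer input = (K'⊕opad) ∥ inner = 68 5c 5c ∥ dd.
Outer hash (tag): sum = 104+92+92+221 = 509; mod 256 = 253 → fd.

fd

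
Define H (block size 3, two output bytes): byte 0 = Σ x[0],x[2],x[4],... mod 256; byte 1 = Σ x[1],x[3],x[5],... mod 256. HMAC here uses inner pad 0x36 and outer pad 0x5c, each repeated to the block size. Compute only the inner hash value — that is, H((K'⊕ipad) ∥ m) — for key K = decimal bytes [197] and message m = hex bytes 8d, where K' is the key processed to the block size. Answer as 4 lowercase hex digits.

Key decimal bytes [197] = c5 is 1 byte ≤ B = 3; zero-pad to 3 bytes: K' = c5 00 00.
K' ⊕ ipad = f3 36 36.
Inner input = f3 36 36 ∥ 8d.
Inner hash: even-index sum = 297 mod 256 = 41; odd-index sum = 195 mod 256 = 195 → 29 c3.

29c3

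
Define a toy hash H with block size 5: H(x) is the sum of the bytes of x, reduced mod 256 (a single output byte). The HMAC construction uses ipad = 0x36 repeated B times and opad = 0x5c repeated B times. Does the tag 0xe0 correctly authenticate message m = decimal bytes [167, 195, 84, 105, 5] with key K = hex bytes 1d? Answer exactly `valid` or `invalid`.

Key hex bytes 1d is 1 byte ≤ B = 5; zero-pad to 5 bytes: K' = 1d 00 00 00 00.
K' ⊕ ipad = 2b 36 36 36 36; K' ⊕ opad = 41 5c 5c 5c 5c.
Inner hash: sum = 43+54+54+54+54+167+195+84+105+5 = 815; mod 256 = 47 → 2f.
Outer hash (recomputed tag): sum = 65+92+92+92+92+47 = 480; mod 256 = 224 → e0.
Recomputed tag = e0; claimed = e0 → match.

valid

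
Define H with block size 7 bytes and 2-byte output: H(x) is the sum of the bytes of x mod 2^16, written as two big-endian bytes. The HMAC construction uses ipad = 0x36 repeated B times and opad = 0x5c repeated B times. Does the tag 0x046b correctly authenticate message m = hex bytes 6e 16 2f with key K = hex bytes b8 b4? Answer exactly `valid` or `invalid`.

Key hex bytes b8 b4 is 2 bytes ≤ B = 7; zero-pad to 7 bytes: K' = b8 b4 00 00 00 00 00.
K' ⊕ ipad = 8e 82 36 36 36 36 36; K' ⊕ opad = e4 e8 5c 5c 5c 5c 5c.
Inner hash: sum = 142+130+54+54+54+54+54+110+22+47 = 721 → 02 d1.
Outer hash (recomputed tag): sum = 228+232+92+92+92+92+92+2+209 = 1131 → 04 6b.
Recomputed tag = 046b; claimed = 046b → match.

valid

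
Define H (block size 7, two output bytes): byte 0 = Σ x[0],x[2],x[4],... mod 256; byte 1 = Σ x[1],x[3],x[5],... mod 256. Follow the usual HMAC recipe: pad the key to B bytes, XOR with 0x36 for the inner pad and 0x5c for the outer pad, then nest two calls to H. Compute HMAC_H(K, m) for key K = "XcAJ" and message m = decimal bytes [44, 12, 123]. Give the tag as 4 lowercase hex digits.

870e

Key "XcAJ" = 58 63 41 4a is 4 bytes ≤ B = 7; zero-pad to 7 bytes: K' = 58 63 41 4a 00 00 00.
K' ⊕ ipad = 6e 55 77 7c 36 36 36.  K' ⊕ opad = 04 3f 1d 16 5c 5c 5c.
Inner input = (K'⊕ipad) ∥ m = 6e 55 77 7c 36 36 36 ∥ 2c 0c 7b.
Inner hash: even-index sum = 349 mod 256 = 93; odd-index sum = 430 mod 256 = 174 → 5d ae.
Outer input = (K'⊕opad) ∥ inner = 04 3f 1d 16 5c 5c 5c ∥ 5d ae.
Outer hash (tag): even-index sum = 391 mod 256 = 135; odd-index sum = 270 mod 256 = 14 → 87 0e.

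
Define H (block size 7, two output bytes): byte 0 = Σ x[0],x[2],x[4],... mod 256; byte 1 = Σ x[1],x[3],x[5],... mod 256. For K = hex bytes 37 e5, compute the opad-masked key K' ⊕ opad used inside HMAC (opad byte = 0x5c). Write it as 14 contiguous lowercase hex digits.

6bb95c5c5c5c5c

Key hex bytes 37 e5 is 2 bytes ≤ B = 7; zero-pad to 7 bytes: K' = 37 e5 00 00 00 00 00.
XOR each byte with 0x5c: 37⊕5c=6b, e5⊕5c=b9, 00⊕5c=5c, 00⊕5c=5c, 00⊕5c=5c, 00⊕5c=5c, 00⊕5c=5c.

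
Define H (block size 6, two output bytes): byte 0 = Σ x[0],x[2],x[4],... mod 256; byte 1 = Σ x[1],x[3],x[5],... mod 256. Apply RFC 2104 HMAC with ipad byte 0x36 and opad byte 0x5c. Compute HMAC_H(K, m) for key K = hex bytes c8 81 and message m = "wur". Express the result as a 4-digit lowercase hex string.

Key hex bytes c8 81 is 2 bytes ≤ B = 6; zero-pad to 6 bytes: K' = c8 81 00 00 00 00.
K' ⊕ ipad = fe b7 36 36 36 36.  K' ⊕ opad = 94 dd 5c 5c 5c 5c.
Inner input = (K'⊕ipad) ∥ m = fe b7 36 36 36 36 ∥ 77 75 72.
Inner hash: even-index sum = 595 mod 256 = 83; odd-index sum = 408 mod 256 = 152 → 53 98.
Outer input = (K'⊕opad) ∥ inner = 94 dd 5c 5c 5c 5c ∥ 53 98.
Outer hash (tag): even-index sum = 415 mod 256 = 159; odd-index sum = 557 mod 256 = 45 → 9f 2d.

9f2d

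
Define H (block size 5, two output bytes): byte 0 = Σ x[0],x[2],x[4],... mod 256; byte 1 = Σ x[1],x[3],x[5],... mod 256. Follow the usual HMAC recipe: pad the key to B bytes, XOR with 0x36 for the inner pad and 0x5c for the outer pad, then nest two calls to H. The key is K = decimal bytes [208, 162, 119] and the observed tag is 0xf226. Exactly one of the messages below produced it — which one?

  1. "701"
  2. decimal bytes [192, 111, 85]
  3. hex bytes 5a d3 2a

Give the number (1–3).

2

Key decimal bytes [208, 162, 119] = d0 a2 77 is 3 bytes ≤ B = 5; zero-pad to 5 bytes: K' = d0 a2 77 00 00.
K' ⊕ ipad = e6 94 41 36 36; K' ⊕ opad = 8c fe 2b 5c 5c.
m1: inner = H(e6 94 41 36 36 37 30 31) = 8d 32; tag = H(8c fe 2b 5c 5c 8d 32) = 45e7
m2: inner = H(e6 94 41 36 36 c0 6f 55) = cc df; tag = H(8c fe 2b 5c 5c cc df) = f226 ← matches
m3: inner = H(e6 94 41 36 36 5a d3 2a) = 30 4e; tag = H(8c fe 2b 5c 5c 30 4e) = 618a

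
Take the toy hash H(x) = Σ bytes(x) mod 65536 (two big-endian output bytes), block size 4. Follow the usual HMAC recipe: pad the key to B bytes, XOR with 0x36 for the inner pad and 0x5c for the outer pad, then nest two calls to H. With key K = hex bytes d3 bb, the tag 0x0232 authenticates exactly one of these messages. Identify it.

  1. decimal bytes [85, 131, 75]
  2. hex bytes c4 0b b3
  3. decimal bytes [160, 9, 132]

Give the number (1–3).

Key hex bytes d3 bb is 2 bytes ≤ B = 4; zero-pad to 4 bytes: K' = d3 bb 00 00.
K' ⊕ ipad = e5 8d 36 36; K' ⊕ opad = 8f e7 5c 5c.
m1: inner = H(e5 8d 36 36 55 83 4b) = 03 01; tag = H(8f e7 5c 5c 03 01) = 0232 ← matches
m2: inner = H(e5 8d 36 36 c4 0b b3) = 03 60; tag = H(8f e7 5c 5c 03 60) = 0291
m3: inner = H(e5 8d 36 36 a0 09 84) = 03 0b; tag = H(8f e7 5c 5c 03 0b) = 023c

1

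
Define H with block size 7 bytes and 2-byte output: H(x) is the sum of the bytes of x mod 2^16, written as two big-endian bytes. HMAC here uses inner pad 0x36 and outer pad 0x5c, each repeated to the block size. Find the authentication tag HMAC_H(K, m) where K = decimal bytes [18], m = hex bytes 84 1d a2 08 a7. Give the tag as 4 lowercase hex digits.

02d3

Key decimal bytes [18] = 12 is 1 byte ≤ B = 7; zero-pad to 7 bytes: K' = 12 00 00 00 00 00 00.
K' ⊕ ipad = 24 36 36 36 36 36 36.  K' ⊕ opad = 4e 5c 5c 5c 5c 5c 5c.
Inner input = (K'⊕ipad) ∥ m = 24 36 36 36 36 36 36 ∥ 84 1d a2 08 a7.
Inner hash: sum = 36+54+54+54+54+54+54+132+29+162+8+167 = 858 → 03 5a.
Outer input = (K'⊕opad) ∥ inner = 4e 5c 5c 5c 5c 5c 5c ∥ 03 5a.
Outer hash (tag): sum = 78+92+92+92+92+92+92+3+90 = 723 → 02 d3.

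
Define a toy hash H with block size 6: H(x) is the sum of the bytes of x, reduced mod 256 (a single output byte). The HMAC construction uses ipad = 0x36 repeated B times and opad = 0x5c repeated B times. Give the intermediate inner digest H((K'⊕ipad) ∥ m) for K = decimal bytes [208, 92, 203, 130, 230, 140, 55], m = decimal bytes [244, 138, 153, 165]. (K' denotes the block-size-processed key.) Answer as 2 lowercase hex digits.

Key decimal bytes [208, 92, 203, 130, 230, 140, 55] = d0 5c cb 82 e6 8c 37 is 7 bytes > B = 6, so hash it first: H(key) = 22, then zero-pad to 6 bytes: K' = 22 00 00 00 00 00.
K' ⊕ ipad = 14 36 36 36 36 36.
Inner input = 14 36 36 36 36 36 ∥ f4 8a 99 a5.
Inner hash: sum = 20+54+54+54+54+54+244+138+153+165 = 990; mod 256 = 222 → de.

de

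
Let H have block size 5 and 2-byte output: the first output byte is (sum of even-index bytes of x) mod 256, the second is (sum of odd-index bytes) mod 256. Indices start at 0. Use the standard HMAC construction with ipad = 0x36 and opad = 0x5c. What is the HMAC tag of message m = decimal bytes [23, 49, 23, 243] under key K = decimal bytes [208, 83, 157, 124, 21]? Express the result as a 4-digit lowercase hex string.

7307

Key decimal bytes [208, 83, 157, 124, 21] = d0 53 9d 7c 15 is exactly B = 5 bytes: K' = d0 53 9d 7c 15.
K' ⊕ ipad = e6 65 ab 4a 23.  K' ⊕ opad = 8c 0f c1 20 49.
Inner input = (K'⊕ipad) ∥ m = e6 65 ab 4a 23 ∥ 17 31 17 f3.
Inner hash: even-index sum = 728 mod 256 = 216; odd-index sum = 221 mod 256 = 221 → d8 dd.
Outer input = (K'⊕opad) ∥ inner = 8c 0f c1 20 49 ∥ d8 dd.
Outer hash (tag): even-index sum = 627 mod 256 = 115; odd-index sum = 263 mod 256 = 7 → 73 07.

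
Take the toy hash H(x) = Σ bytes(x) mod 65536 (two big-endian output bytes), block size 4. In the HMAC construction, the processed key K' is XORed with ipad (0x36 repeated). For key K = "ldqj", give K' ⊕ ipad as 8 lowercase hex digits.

Key "ldqj" = 6c 64 71 6a is exactly B = 4 bytes: K' = 6c 64 71 6a.
XOR each byte with 0x36: 6c⊕36=5a, 64⊕36=52, 71⊕36=47, 6a⊕36=5c.

5a52475c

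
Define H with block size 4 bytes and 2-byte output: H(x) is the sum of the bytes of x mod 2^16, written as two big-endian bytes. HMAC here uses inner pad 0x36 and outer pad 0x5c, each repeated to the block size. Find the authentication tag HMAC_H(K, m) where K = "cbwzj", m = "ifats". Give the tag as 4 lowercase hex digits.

0261

Key "cbwzj" = 63 62 77 7a 6a is 5 bytes > B = 4, so hash it first: H(key) = 02 20, then zero-pad to 4 bytes: K' = 02 20 00 00.
K' ⊕ ipad = 34 16 36 36.  K' ⊕ opad = 5e 7c 5c 5c.
Inner input = (K'⊕ipad) ∥ m = 34 16 36 36 ∥ 69 66 61 74 73.
Inner hash: sum = 52+22+54+54+105+102+97+116+115 = 717 → 02 cd.
Outer input = (K'⊕opad) ∥ inner = 5e 7c 5c 5c ∥ 02 cd.
Outer hash (tag): sum = 94+124+92+92+2+205 = 609 → 02 61.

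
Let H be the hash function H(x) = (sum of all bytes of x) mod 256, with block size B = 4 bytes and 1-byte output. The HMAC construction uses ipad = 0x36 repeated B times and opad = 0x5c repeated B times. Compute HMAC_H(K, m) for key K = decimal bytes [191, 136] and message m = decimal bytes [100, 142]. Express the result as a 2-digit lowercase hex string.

14

Key decimal bytes [191, 136] = bf 88 is 2 bytes ≤ B = 4; zero-pad to 4 bytes: K' = bf 88 00 00.
K' ⊕ ipad = 89 be 36 36.  K' ⊕ opad = e3 d4 5c 5c.
Inner input = (K'⊕ipad) ∥ m = 89 be 36 36 ∥ 64 8e.
Inner hash: sum = 137+190+54+54+100+142 = 677; mod 256 = 165 → a5.
Outer input = (K'⊕opad) ∥ inner = e3 d4 5c 5c ∥ a5.
Outer hash (tag): sum = 227+212+92+92+165 = 788; mod 256 = 20 → 14.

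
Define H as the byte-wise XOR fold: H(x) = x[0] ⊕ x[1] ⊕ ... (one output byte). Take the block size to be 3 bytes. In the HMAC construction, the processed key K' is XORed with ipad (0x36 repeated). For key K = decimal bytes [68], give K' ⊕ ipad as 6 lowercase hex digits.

723636

Key decimal bytes [68] = 44 is 1 byte ≤ B = 3; zero-pad to 3 bytes: K' = 44 00 00.
XOR each byte with 0x36: 44⊕36=72, 00⊕36=36, 00⊕36=36.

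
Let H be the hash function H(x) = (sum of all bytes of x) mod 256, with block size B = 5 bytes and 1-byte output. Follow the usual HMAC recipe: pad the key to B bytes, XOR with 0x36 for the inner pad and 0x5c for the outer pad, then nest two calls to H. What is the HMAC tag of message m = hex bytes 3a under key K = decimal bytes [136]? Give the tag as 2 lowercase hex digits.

Key decimal bytes [136] = 88 is 1 byte ≤ B = 5; zero-pad to 5 bytes: K' = 88 00 00 00 00.
K' ⊕ ipad = be 36 36 36 36.  K' ⊕ opad = d4 5c 5c 5c 5c.
Inner input = (K'⊕ipad) ∥ m = be 36 36 36 36 ∥ 3a.
Inner hash: sum = 190+54+54+54+54+58 = 464; mod 256 = 208 → d0.
Outer input = (K'⊕opad) ∥ inner = d4 5c 5c 5c 5c ∥ d0.
Outer hash (tag): sum = 212+92+92+92+92+208 = 788; mod 256 = 20 → 14.

14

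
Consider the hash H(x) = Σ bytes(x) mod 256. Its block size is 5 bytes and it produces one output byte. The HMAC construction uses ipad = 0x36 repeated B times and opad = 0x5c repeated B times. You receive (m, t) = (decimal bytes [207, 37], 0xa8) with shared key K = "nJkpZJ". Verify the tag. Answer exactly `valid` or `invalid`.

Key "nJkpZJ" = 6e 4a 6b 70 5a 4a is 6 bytes > B = 5, so hash it first: H(key) = 37, then zero-pad to 5 bytes: K' = 37 00 00 00 00.
K' ⊕ ipad = 01 36 36 36 36; K' ⊕ opad = 6b 5c 5c 5c 5c.
Inner hash: sum = 1+54+54+54+54+207+37 = 461; mod 256 = 205 → cd.
Outer hash (recomputed tag): sum = 107+92+92+92+92+205 = 680; mod 256 = 168 → a8.
Recomputed tag = a8; claimed = a8 → match.

valid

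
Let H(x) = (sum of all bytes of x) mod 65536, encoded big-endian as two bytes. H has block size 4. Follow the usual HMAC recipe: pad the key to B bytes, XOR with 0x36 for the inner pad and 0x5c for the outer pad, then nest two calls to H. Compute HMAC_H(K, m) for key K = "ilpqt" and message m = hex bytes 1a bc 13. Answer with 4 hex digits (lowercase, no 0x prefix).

0232

Key "ilpqt" = 69 6c 70 71 74 is 5 bytes > B = 4, so hash it first: H(key) = 02 2a, then zero-pad to 4 bytes: K' = 02 2a 00 00.
K' ⊕ ipad = 34 1c 36 36.  K' ⊕ opad = 5e 76 5c 5c.
Inner input = (K'⊕ipad) ∥ m = 34 1c 36 36 ∥ 1a bc 13.
Inner hash: sum = 52+28+54+54+26+188+19 = 421 → 01 a5.
Outer input = (K'⊕opad) ∥ inner = 5e 76 5c 5c ∥ 01 a5.
Outer hash (tag): sum = 94+118+92+92+1+165 = 562 → 02 32.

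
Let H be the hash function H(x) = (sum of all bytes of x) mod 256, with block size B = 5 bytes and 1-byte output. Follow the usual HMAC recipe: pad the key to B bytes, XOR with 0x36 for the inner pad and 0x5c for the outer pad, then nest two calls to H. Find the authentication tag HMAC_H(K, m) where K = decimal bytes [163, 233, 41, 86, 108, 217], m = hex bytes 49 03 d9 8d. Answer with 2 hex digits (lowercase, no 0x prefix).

Key decimal bytes [163, 233, 41, 86, 108, 217] = a3 e9 29 56 6c d9 is 6 bytes > B = 5, so hash it first: H(key) = 50, then zero-pad to 5 bytes: K' = 50 00 00 00 00.
K' ⊕ ipad = 66 36 36 36 36.  K' ⊕ opad = 0c 5c 5c 5c 5c.
Inner input = (K'⊕ipad) ∥ m = 66 36 36 36 36 ∥ 49 03 d9 8d.
Inner hash: sum = 102+54+54+54+54+73+3+217+141 = 752; mod 256 = 240 → f0.
Outer input = (K'⊕opad) ∥ inner = 0c 5c 5c 5c 5c ∥ f0.
Outer hash (tag): sum = 12+92+92+92+92+240 = 620; mod 256 = 108 → 6c.

6c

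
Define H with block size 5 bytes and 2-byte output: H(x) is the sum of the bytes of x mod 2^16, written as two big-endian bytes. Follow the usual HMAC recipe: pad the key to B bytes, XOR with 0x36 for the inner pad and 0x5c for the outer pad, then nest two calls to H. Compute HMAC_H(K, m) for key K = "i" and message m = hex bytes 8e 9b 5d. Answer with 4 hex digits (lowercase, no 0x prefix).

Key "i" = 69 is 1 byte ≤ B = 5; zero-pad to 5 bytes: K' = 69 00 00 00 00.
K' ⊕ ipad = 5f 36 36 36 36.  K' ⊕ opad = 35 5c 5c 5c 5c.
Inner input = (K'⊕ipad) ∥ m = 5f 36 36 36 36 ∥ 8e 9b 5d.
Inner hash: sum = 95+54+54+54+54+142+155+93 = 701 → 02 bd.
Outer input = (K'⊕opad) ∥ inner = 35 5c 5c 5c 5c ∥ 02 bd.
Outer hash (tag): sum = 53+92+92+92+92+2+189 = 612 → 02 64.

0264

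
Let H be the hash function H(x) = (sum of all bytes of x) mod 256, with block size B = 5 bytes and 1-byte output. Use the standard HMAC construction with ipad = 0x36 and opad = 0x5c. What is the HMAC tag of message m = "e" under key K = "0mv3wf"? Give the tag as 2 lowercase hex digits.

41

Key "0mv3wf" = 30 6d 76 33 77 66 is 6 bytes > B = 5, so hash it first: H(key) = 23, then zero-pad to 5 bytes: K' = 23 00 00 00 00.
K' ⊕ ipad = 15 36 36 36 36.  K' ⊕ opad = 7f 5c 5c 5c 5c.
Inner input = (K'⊕ipad) ∥ m = 15 36 36 36 36 ∥ 65.
Inner hash: sum = 21+54+54+54+54+101 = 338; mod 256 = 82 → 52.
Outer input = (K'⊕opad) ∥ inner = 7f 5c 5c 5c 5c ∥ 52.
Outer hash (tag): sum = 127+92+92+92+92+82 = 577; mod 256 = 65 → 41.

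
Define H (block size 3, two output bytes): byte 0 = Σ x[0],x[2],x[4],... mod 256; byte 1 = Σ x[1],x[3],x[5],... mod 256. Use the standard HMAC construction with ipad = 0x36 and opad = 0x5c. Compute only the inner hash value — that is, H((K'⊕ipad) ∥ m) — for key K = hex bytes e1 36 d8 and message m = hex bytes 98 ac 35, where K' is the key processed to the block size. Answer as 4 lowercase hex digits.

71cd

Key hex bytes e1 36 d8 is exactly B = 3 bytes: K' = e1 36 d8.
K' ⊕ ipad = d7 00 ee.
Inner input = d7 00 ee ∥ 98 ac 35.
Inner hash: even-index sum = 625 mod 256 = 113; odd-index sum = 205 mod 256 = 205 → 71 cd.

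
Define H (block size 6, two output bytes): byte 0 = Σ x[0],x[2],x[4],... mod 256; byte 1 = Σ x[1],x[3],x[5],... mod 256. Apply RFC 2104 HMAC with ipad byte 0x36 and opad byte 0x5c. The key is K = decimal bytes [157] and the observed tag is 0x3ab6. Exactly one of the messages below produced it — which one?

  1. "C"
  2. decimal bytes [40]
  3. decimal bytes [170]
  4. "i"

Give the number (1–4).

Key decimal bytes [157] = 9d is 1 byte ≤ B = 6; zero-pad to 6 bytes: K' = 9d 00 00 00 00 00.
K' ⊕ ipad = ab 36 36 36 36 36; K' ⊕ opad = c1 5c 5c 5c 5c 5c.
m1: inner = H(ab 36 36 36 36 36 43) = 5a a2; tag = H(c1 5c 5c 5c 5c 5c 5a a2) = d3b6
m2: inner = H(ab 36 36 36 36 36 28) = 3f a2; tag = H(c1 5c 5c 5c 5c 5c 3f a2) = b8b6
m3: inner = H(ab 36 36 36 36 36 aa) = c1 a2; tag = H(c1 5c 5c 5c 5c 5c c1 a2) = 3ab6 ← matches
m4: inner = H(ab 36 36 36 36 36 69) = 80 a2; tag = H(c1 5c 5c 5c 5c 5c 80 a2) = f9b6

3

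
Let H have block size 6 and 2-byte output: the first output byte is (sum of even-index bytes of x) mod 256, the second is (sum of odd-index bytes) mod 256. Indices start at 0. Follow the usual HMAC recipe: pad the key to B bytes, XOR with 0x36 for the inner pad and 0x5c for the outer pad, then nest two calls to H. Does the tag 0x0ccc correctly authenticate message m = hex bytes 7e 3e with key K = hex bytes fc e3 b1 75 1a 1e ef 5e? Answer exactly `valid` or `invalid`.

Key hex bytes fc e3 b1 75 1a 1e ef 5e is 8 bytes > B = 6, so hash it first: H(key) = b6 d4, then zero-pad to 6 bytes: K' = b6 d4 00 00 00 00.
K' ⊕ ipad = 80 e2 36 36 36 36; K' ⊕ opad = ea 88 5c 5c 5c 5c.
Inner hash: even-index sum = 362 mod 256 = 106; odd-index sum = 396 mod 256 = 140 → 6a 8c.
Outer hash (recomputed tag): even-index sum = 524 mod 256 = 12; odd-index sum = 460 mod 256 = 204 → 0c cc.
Recomputed tag = 0ccc; claimed = 0ccc → match.

valid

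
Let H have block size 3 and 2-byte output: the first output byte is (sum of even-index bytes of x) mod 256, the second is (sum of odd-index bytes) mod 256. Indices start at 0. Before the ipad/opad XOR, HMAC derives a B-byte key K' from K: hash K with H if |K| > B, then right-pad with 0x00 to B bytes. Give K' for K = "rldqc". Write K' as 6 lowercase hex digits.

39dd00

|K| = 5 > B = 3, so first hash the key.
H(K): even-index sum = 313 mod 256 = 57; odd-index sum = 221 mod 256 = 221 → 39 dd.
Zero-pad H(K) = 39 dd to 3 bytes: K' = 39 dd 00.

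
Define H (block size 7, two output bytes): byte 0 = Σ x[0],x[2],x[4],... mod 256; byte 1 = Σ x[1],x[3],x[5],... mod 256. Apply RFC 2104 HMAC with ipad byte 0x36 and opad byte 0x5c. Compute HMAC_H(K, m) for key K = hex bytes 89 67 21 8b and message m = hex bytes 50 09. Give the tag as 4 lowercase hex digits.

9eb9

Key hex bytes 89 67 21 8b is 4 bytes ≤ B = 7; zero-pad to 7 bytes: K' = 89 67 21 8b 00 00 00.
K' ⊕ ipad = bf 51 17 bd 36 36 36.  K' ⊕ opad = d5 3b 7d d7 5c 5c 5c.
Inner input = (K'⊕ipad) ∥ m = bf 51 17 bd 36 36 36 ∥ 50 09.
Inner hash: even-index sum = 331 mod 256 = 75; odd-index sum = 404 mod 256 = 148 → 4b 94.
Outer input = (K'⊕opad) ∥ inner = d5 3b 7d d7 5c 5c 5c ∥ 4b 94.
Outer hash (tag): even-index sum = 670 mod 256 = 158; odd-index sum = 441 mod 256 = 185 → 9e b9.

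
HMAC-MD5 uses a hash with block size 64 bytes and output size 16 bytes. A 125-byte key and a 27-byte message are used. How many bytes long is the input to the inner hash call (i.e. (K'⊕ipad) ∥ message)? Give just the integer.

91

Key is 125 > 64 bytes, so it is hashed to 16 bytes then zero-padded to 64: |K'| = 64.
Inner input = (K'⊕ipad) ∥ m → 64 + 27 = 91 bytes.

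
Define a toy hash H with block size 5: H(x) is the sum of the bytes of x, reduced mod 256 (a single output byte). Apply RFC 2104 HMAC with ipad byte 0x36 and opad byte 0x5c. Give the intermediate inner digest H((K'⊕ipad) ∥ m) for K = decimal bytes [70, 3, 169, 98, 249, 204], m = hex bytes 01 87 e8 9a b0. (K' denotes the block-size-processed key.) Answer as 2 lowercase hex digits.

Key decimal bytes [70, 3, 169, 98, 249, 204] = 46 03 a9 62 f9 cc is 6 bytes > B = 5, so hash it first: H(key) = 19, then zero-pad to 5 bytes: K' = 19 00 00 00 00.
K' ⊕ ipad = 2f 36 36 36 36.
Inner input = 2f 36 36 36 36 ∥ 01 87 e8 9a b0.
Inner hash: sum = 47+54+54+54+54+1+135+232+154+176 = 961; mod 256 = 193 → c1.

c1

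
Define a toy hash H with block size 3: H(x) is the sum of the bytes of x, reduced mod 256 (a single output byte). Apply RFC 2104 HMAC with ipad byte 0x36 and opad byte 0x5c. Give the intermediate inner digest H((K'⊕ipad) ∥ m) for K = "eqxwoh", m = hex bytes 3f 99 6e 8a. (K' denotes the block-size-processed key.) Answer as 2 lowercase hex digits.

e6

Key "eqxwoh" = 65 71 78 77 6f 68 is 6 bytes > B = 3, so hash it first: H(key) = 9c, then zero-pad to 3 bytes: K' = 9c 00 00.
K' ⊕ ipad = aa 36 36.
Inner input = aa 36 36 ∥ 3f 99 6e 8a.
Inner hash: sum = 170+54+54+63+153+110+138 = 742; mod 256 = 230 → e6.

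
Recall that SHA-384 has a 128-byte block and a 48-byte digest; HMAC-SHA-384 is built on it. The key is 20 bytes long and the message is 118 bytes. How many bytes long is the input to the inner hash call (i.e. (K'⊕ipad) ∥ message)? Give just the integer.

246

Key is 20 ≤ 128 bytes, zero-padded: |K'| = 128.
Inner input = (K'⊕ipad) ∥ m → 128 + 118 = 246 bytes.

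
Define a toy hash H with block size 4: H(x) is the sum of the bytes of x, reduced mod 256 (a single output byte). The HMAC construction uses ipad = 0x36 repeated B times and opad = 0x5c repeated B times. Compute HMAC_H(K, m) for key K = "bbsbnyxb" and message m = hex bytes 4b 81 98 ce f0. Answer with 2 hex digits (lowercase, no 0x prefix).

4a

Key "bbsbnyxb" = 62 62 73 62 6e 79 78 62 is 8 bytes > B = 4, so hash it first: H(key) = 5a, then zero-pad to 4 bytes: K' = 5a 00 00 00.
K' ⊕ ipad = 6c 36 36 36.  K' ⊕ opad = 06 5c 5c 5c.
Inner input = (K'⊕ipad) ∥ m = 6c 36 36 36 ∥ 4b 81 98 ce f0.
Inner hash: sum = 108+54+54+54+75+129+152+206+240 = 1072; mod 256 = 48 → 30.
Outer input = (K'⊕opad) ∥ inner = 06 5c 5c 5c ∥ 30.
Outer hash (tag): sum = 6+92+92+92+48 = 330; mod 256 = 74 → 4a.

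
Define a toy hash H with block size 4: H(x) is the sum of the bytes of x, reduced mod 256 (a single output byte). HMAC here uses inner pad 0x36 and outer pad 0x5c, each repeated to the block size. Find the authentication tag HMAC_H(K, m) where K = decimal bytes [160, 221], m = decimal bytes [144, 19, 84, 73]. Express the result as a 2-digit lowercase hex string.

62

Key decimal bytes [160, 221] = a0 dd is 2 bytes ≤ B = 4; zero-pad to 4 bytes: K' = a0 dd 00 00.
K' ⊕ ipad = 96 eb 36 36.  K' ⊕ opad = fc 81 5c 5c.
Inner input = (K'⊕ipad) ∥ m = 96 eb 36 36 ∥ 90 13 54 49.
Inner hash: sum = 150+235+54+54+144+19+84+73 = 813; mod 256 = 45 → 2d.
Outer input = (K'⊕opad) ∥ inner = fc 81 5c 5c ∥ 2d.
Outer hash (tag): sum = 252+129+92+92+45 = 610; mod 256 = 98 → 62.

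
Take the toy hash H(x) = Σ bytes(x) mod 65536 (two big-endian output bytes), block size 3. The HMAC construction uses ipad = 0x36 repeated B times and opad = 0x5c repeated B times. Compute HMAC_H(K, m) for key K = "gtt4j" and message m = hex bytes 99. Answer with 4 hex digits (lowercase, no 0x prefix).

024c

Key "gtt4j" = 67 74 74 34 6a is 5 bytes > B = 3, so hash it first: H(key) = 01 ed, then zero-pad to 3 bytes: K' = 01 ed 00.
K' ⊕ ipad = 37 db 36.  K' ⊕ opad = 5d b1 5c.
Inner input = (K'⊕ipad) ∥ m = 37 db 36 ∥ 99.
Inner hash: sum = 55+219+54+153 = 481 → 01 e1.
Outer input = (K'⊕opad) ∥ inner = 5d b1 5c ∥ 01 e1.
Outer hash (tag): sum = 93+177+92+1+225 = 588 → 02 4c.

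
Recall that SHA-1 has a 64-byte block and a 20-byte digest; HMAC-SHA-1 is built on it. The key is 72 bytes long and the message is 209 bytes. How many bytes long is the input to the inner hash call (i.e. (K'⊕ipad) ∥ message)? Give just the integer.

273

Key is 72 > 64 bytes, so it is hashed to 20 bytes then zero-padded to 64: |K'| = 64.
Inner input = (K'⊕ipad) ∥ m → 64 + 209 = 273 bytes.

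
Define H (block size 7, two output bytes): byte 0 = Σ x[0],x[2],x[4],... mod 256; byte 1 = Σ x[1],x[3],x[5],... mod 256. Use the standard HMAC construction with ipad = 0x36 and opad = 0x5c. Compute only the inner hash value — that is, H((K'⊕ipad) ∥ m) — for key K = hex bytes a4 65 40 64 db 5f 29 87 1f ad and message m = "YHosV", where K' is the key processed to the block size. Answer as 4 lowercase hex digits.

Key hex bytes a4 65 40 64 db 5f 29 87 1f ad is 10 bytes > B = 7, so hash it first: H(key) = 07 5c, then zero-pad to 7 bytes: K' = 07 5c 00 00 00 00 00.
K' ⊕ ipad = 31 6a 36 36 36 36 36.
Inner input = 31 6a 36 36 36 36 36 ∥ 59 48 6f 73 56.
Inner hash: even-index sum = 398 mod 256 = 142; odd-index sum = 500 mod 256 = 244 → 8e f4.

8ef4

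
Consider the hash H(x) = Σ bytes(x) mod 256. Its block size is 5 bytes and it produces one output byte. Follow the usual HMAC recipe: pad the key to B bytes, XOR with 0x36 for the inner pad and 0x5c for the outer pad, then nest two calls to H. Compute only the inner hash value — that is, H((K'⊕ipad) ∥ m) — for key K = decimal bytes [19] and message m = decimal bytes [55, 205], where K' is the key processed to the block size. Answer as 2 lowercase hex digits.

Key decimal bytes [19] = 13 is 1 byte ≤ B = 5; zero-pad to 5 bytes: K' = 13 00 00 00 00.
K' ⊕ ipad = 25 36 36 36 36.
Inner input = 25 36 36 36 36 ∥ 37 cd.
Inner hash: sum = 37+54+54+54+54+55+205 = 513; mod 256 = 1 → 01.

01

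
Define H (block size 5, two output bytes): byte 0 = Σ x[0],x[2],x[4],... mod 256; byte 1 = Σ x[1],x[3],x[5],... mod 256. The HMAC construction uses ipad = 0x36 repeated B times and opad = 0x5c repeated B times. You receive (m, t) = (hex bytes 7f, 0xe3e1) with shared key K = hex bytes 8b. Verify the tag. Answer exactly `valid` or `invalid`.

invalid

Key hex bytes 8b is 1 byte ≤ B = 5; zero-pad to 5 bytes: K' = 8b 00 00 00 00.
K' ⊕ ipad = bd 36 36 36 36; K' ⊕ opad = d7 5c 5c 5c 5c.
Inner hash: even-index sum = 297 mod 256 = 41; odd-index sum = 235 mod 256 = 235 → 29 eb.
Outer hash (recomputed tag): even-index sum = 634 mod 256 = 122; odd-index sum = 225 mod 256 = 225 → 7a e1.
Recomputed tag = 7ae1; claimed = e3e1 → mismatch.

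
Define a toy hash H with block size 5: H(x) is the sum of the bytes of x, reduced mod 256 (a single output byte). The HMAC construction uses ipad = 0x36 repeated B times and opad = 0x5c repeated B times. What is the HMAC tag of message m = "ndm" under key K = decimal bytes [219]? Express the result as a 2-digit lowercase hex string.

fb

Key decimal bytes [219] = db is 1 byte ≤ B = 5; zero-pad to 5 bytes: K' = db 00 00 00 00.
K' ⊕ ipad = ed 36 36 36 36.  K' ⊕ opad = 87 5c 5c 5c 5c.
Inner input = (K'⊕ipad) ∥ m = ed 36 36 36 36 ∥ 6e 64 6d.
Inner hash: sum = 237+54+54+54+54+110+100+109 = 772; mod 256 = 4 → 04.
Outer input = (K'⊕opad) ∥ inner = 87 5c 5c 5c 5c ∥ 04.
Outer hash (tag): sum = 135+92+92+92+92+4 = 507; mod 256 = 251 → fb.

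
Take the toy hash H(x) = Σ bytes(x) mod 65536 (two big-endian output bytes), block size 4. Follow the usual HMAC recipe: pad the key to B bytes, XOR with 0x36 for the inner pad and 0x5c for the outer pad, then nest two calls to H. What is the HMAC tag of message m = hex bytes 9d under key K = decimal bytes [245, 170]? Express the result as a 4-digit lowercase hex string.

Key decimal bytes [245, 170] = f5 aa is 2 bytes ≤ B = 4; zero-pad to 4 bytes: K' = f5 aa 00 00.
K' ⊕ ipad = c3 9c 36 36.  K' ⊕ opad = a9 f6 5c 5c.
Inner input = (K'⊕ipad) ∥ m = c3 9c 36 36 ∥ 9d.
Inner hash: sum = 195+156+54+54+157 = 616 → 02 68.
Outer input = (K'⊕opad) ∥ inner = a9 f6 5c 5c ∥ 02 68.
Outer hash (tag): sum = 169+246+92+92+2+104 = 705 → 02 c1.

02c1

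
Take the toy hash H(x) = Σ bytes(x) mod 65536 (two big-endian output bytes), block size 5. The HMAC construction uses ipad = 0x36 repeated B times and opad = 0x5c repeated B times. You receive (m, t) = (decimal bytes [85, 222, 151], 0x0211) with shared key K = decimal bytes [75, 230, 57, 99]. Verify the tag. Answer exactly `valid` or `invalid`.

Key decimal bytes [75, 230, 57, 99] = 4b e6 39 63 is 4 bytes ≤ B = 5; zero-pad to 5 bytes: K' = 4b e6 39 63 00.
K' ⊕ ipad = 7d d0 0f 55 36; K' ⊕ opad = 17 ba 65 3f 5c.
Inner hash: sum = 125+208+15+85+54+85+222+151 = 945 → 03 b1.
Outer hash (recomputed tag): sum = 23+186+101+63+92+3+177 = 645 → 02 85.
Recomputed tag = 0285; claimed = 0211 → mismatch.

invalid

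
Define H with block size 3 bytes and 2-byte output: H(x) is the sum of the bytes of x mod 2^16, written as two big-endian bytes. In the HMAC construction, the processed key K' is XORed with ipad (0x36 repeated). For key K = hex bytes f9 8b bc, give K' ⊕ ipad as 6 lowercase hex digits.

cfbd8a

Key hex bytes f9 8b bc is exactly B = 3 bytes: K' = f9 8b bc.
XOR each byte with 0x36: f9⊕36=cf, 8b⊕36=bd, bc⊕36=8a.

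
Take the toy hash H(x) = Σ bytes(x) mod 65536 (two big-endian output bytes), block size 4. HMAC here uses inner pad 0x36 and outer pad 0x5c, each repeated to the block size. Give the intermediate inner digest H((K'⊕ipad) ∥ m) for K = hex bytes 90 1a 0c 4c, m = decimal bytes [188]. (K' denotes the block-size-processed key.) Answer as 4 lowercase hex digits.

Key hex bytes 90 1a 0c 4c is exactly B = 4 bytes: K' = 90 1a 0c 4c.
K' ⊕ ipad = a6 2c 3a 7a.
Inner input = a6 2c 3a 7a ∥ bc.
Inner hash: sum = 166+44+58+122+188 = 578 → 02 42.

0242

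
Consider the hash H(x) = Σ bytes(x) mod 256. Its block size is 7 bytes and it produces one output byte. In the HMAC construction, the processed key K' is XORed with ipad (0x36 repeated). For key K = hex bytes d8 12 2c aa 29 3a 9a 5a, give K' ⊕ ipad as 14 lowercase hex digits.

Key hex bytes d8 12 2c aa 29 3a 9a 5a is 8 bytes > B = 7, so hash it first: H(key) = 17, then zero-pad to 7 bytes: K' = 17 00 00 00 00 00 00.
XOR each byte with 0x36: 17⊕36=21, 00⊕36=36, 00⊕36=36, 00⊕36=36, 00⊕36=36, 00⊕36=36, 00⊕36=36.

21363636363636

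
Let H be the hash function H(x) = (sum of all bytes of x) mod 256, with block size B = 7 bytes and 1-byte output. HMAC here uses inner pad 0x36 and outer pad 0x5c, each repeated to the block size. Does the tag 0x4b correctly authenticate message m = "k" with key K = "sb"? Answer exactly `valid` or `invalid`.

Key "sb" = 73 62 is 2 bytes ≤ B = 7; zero-pad to 7 bytes: K' = 73 62 00 00 00 00 00.
K' ⊕ ipad = 45 54 36 36 36 36 36; K' ⊕ opad = 2f 3e 5c 5c 5c 5c 5c.
Inner hash: sum = 69+84+54+54+54+54+54+107 = 530; mod 256 = 18 → 12.
Outer hash (recomputed tag): sum = 47+62+92+92+92+92+92+18 = 587; mod 256 = 75 → 4b.
Recomputed tag = 4b; claimed = 4b → match.

valid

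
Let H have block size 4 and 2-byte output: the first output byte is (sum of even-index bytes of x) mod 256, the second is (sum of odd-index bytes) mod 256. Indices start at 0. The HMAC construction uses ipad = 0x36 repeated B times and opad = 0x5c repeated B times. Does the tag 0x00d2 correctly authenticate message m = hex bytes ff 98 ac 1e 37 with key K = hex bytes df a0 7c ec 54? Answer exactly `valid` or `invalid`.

valid

Key hex bytes df a0 7c ec 54 is 5 bytes > B = 4, so hash it first: H(key) = af 8c, then zero-pad to 4 bytes: K' = af 8c 00 00.
K' ⊕ ipad = 99 ba 36 36; K' ⊕ opad = f3 d0 5c 5c.
Inner hash: even-index sum = 689 mod 256 = 177; odd-index sum = 422 mod 256 = 166 → b1 a6.
Outer hash (recomputed tag): even-index sum = 512 mod 256 = 0; odd-index sum = 466 mod 256 = 210 → 00 d2.
Recomputed tag = 00d2; claimed = 00d2 → match.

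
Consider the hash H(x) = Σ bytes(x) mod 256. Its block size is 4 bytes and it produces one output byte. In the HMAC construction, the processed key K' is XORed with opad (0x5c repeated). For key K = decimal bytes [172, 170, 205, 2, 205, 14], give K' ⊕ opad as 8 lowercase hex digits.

5c5c5c5c

Key decimal bytes [172, 170, 205, 2, 205, 14] = ac aa cd 02 cd 0e is 6 bytes > B = 4, so hash it first: H(key) = 00, then zero-pad to 4 bytes: K' = 00 00 00 00.
XOR each byte with 0x5c: 00⊕5c=5c, 00⊕5c=5c, 00⊕5c=5c, 00⊕5c=5c.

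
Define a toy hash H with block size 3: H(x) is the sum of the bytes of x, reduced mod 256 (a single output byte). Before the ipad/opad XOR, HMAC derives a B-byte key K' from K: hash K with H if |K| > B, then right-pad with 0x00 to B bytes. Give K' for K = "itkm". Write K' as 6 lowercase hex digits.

b50000

|K| = 4 > B = 3, so first hash the key.
H(K): sum = 105+116+107+109 = 437; mod 256 = 181 → b5.
Zero-pad H(K) = b5 to 3 bytes: K' = b5 00 00.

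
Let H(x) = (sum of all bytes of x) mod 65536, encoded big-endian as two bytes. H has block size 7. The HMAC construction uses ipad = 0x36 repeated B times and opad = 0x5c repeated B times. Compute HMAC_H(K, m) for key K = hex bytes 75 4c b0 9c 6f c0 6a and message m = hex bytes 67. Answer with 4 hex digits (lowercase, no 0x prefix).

03ec

Key hex bytes 75 4c b0 9c 6f c0 6a is exactly B = 7 bytes: K' = 75 4c b0 9c 6f c0 6a.
K' ⊕ ipad = 43 7a 86 aa 59 f6 5c.  K' ⊕ opad = 29 10 ec c0 33 9c 36.
Inner input = (K'⊕ipad) ∥ m = 43 7a 86 aa 59 f6 5c ∥ 67.
Inner hash: sum = 67+122+134+170+89+246+92+103 = 1023 → 03 ff.
Outer input = (K'⊕opad) ∥ inner = 29 10 ec c0 33 9c 36 ∥ 03 ff.
Outer hash (tag): sum = 41+16+236+192+51+156+54+3+255 = 1004 → 03 ec.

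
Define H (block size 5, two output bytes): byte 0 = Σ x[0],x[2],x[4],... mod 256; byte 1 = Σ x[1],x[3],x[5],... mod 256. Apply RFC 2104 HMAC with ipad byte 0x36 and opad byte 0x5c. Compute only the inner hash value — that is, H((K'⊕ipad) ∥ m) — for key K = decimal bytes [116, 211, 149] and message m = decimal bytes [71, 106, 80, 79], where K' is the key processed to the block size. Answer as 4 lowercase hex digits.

Key decimal bytes [116, 211, 149] = 74 d3 95 is 3 bytes ≤ B = 5; zero-pad to 5 bytes: K' = 74 d3 95 00 00.
K' ⊕ ipad = 42 e5 a3 36 36.
Inner input = 42 e5 a3 36 36 ∥ 47 6a 50 4f.
Inner hash: even-index sum = 468 mod 256 = 212; odd-index sum = 434 mod 256 = 178 → d4 b2.

d4b2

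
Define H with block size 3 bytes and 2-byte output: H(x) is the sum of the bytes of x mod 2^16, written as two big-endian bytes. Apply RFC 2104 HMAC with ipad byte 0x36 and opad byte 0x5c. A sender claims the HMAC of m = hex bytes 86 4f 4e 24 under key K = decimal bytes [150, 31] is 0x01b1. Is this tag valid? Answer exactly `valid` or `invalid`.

Key decimal bytes [150, 31] = 96 1f is 2 bytes ≤ B = 3; zero-pad to 3 bytes: K' = 96 1f 00.
K' ⊕ ipad = a0 29 36; K' ⊕ opad = ca 43 5c.
Inner hash: sum = 160+41+54+134+79+78+36 = 582 → 02 46.
Outer hash (recomputed tag): sum = 202+67+92+2+70 = 433 → 01 b1.
Recomputed tag = 01b1; claimed = 01b1 → match.

valid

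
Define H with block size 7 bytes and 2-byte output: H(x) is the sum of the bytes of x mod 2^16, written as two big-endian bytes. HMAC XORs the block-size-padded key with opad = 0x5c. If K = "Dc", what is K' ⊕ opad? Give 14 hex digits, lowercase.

Key "Dc" = 44 63 is 2 bytes ≤ B = 7; zero-pad to 7 bytes: K' = 44 63 00 00 00 00 00.
XOR each byte with 0x5c: 44⊕5c=18, 63⊕5c=3f, 00⊕5c=5c, 00⊕5c=5c, 00⊕5c=5c, 00⊕5c=5c, 00⊕5c=5c.

183f5c5c5c5c5c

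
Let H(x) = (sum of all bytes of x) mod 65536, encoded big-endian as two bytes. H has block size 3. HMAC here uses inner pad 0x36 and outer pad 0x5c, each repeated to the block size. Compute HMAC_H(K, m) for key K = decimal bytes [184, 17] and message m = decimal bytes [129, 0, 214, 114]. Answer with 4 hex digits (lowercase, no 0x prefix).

Key decimal bytes [184, 17] = b8 11 is 2 bytes ≤ B = 3; zero-pad to 3 bytes: K' = b8 11 00.
K' ⊕ ipad = 8e 27 36.  K' ⊕ opad = e4 4d 5c.
Inner input = (K'⊕ipad) ∥ m = 8e 27 36 ∥ 81 00 d6 72.
Inner hash: sum = 142+39+54+129+0+214+114 = 692 → 02 b4.
Outer input = (K'⊕opad) ∥ inner = e4 4d 5c ∥ 02 b4.
Outer hash (tag): sum = 228+77+92+2+180 = 579 → 02 43.

0243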